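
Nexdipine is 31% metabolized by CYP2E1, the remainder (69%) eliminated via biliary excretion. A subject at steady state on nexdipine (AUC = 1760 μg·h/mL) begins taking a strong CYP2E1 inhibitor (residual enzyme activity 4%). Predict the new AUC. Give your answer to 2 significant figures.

2.5 × 10³ μg·h/mL

The CYP2E1 pathway (31% of clearance) falls to 0.04× activity: 0.31 × 0.04 = 0.0124.
The remaining 69% of clearance is unaffected.
CL_new/CL_old = 0.0124 + 0.69 = 0.7024.
New AUC = baseline ÷ relative clearance = 1760 / 0.7024 = 2.5 × 10³ μg·h/mL.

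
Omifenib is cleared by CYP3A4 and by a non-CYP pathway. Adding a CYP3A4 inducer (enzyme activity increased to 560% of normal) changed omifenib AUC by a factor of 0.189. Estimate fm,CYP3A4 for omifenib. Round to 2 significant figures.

Let x = fm,CYP3A4. Because AUC ∝ 1/CL, relative clearance rose to 1/0.189 = 5.291.
Only the CYP3A4 route changed, so 5.291 = x·5.6 + (1 − x), giving x = 0.93.

0.93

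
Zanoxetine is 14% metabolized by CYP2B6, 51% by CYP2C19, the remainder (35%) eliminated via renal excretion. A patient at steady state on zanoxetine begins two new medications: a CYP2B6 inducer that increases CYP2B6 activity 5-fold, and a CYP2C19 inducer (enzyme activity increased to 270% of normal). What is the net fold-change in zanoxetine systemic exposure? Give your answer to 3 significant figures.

CYP2B6: 0.14 × 5 = 0.7
CYP2C19: 0.51 × 2.7 = 1.377
Other: 0.35 (unchanged)
New clearance relative to baseline: 0.7 + 1.377 + 0.35 = 2.427.
Systemic exposure ∝ 1/CL: fold-change = 1 / 2.427 = 0.412.

0.412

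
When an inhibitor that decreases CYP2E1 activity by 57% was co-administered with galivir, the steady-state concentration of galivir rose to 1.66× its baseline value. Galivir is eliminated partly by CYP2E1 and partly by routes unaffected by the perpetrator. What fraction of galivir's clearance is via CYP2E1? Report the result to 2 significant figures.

0.70

Call the CYP2E1 fraction fm. After the interaction, CL_new/CL_old = fm × 0.43 + (1 − fm).
Steady-state concentration ratio = 1 / (new CL fraction), so new CL fraction = 1 / 1.66 = 0.6024.
fm × 0.43 + 1 − fm = 0.6024  ⇒  fm × (0.43 − 1) = −0.3976  ⇒  fm = 0.70.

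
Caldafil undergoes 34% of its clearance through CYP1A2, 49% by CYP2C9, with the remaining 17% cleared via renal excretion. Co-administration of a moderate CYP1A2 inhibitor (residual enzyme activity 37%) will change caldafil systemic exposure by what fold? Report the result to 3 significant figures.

CYP1A2: 0.34 × 0.37 = 0.1258
CYP2C9: 0.49 (unchanged)
Other: 0.17 (unchanged)
New clearance relative to baseline: 0.1258 + 0.49 + 0.17 = 0.7858.
Systemic exposure is inversely proportional to clearance, so the fold-change is 1 / 0.7858 = 1.27.

1.27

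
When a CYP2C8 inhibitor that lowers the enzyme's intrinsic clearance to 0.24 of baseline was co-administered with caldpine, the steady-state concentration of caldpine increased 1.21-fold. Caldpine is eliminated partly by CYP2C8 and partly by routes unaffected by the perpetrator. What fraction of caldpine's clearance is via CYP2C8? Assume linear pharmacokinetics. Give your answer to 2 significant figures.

CL'/CL = 1 / 1.21 = 0.8264
0.24·fm + (1 − fm) = 0.8264
fm = (0.8264 − 1) / (0.24 − 1) = 0.23

0.23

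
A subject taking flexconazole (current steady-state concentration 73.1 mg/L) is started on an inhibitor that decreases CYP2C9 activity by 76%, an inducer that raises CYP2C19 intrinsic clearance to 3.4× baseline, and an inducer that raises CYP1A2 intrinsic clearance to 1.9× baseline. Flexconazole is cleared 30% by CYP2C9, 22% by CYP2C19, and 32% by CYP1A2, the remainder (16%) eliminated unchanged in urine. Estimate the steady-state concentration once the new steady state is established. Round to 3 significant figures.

The CYP2C9 pathway (30% of clearance) falls to 0.24× activity: 0.3 × 0.24 = 0.072.
The CYP2C19 pathway (22% of clearance) increases to 3.4× activity: 0.22 × 3.4 = 0.748.
The CYP1A2 pathway (32% of clearance) rises to 1.9× activity: 0.32 × 1.9 = 0.608.
The remaining 16% of clearance is unaffected.
CL_new/CL_old = 0.072 + 0.748 + 0.608 + 0.16 = 1.588.
Steady-state concentration ∝ 1/CL: new value = 73.1 / 1.588 = 46.0 mg/L.

46.0 mg/L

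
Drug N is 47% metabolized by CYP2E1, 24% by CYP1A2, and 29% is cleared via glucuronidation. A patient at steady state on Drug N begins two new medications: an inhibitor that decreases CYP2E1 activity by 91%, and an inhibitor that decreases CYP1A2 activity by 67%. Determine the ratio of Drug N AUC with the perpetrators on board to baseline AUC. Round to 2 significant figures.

2.4

The CYP2E1 pathway (47% of clearance) is reduced to 0.09× activity: 0.47 × 0.09 = 0.0423.
The CYP1A2 pathway (24% of clearance) is reduced to 0.33× activity: 0.24 × 0.33 = 0.0792.
The remaining 29% of clearance is unaffected.
New clearance relative to baseline: 0.0423 + 0.0792 + 0.29 = 0.4115.
Because AUC varies inversely with clearance, the combined effect is 1 / 0.4115 = 2.4.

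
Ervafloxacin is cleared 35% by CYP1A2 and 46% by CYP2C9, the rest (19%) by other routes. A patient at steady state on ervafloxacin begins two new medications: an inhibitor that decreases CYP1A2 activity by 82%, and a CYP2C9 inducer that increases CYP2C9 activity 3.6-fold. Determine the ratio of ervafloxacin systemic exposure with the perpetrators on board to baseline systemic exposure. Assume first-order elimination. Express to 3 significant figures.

The CYP1A2 pathway (35% of clearance) drops to 0.18× activity: 0.35 × 0.18 = 0.063.
The CYP2C9 pathway (46% of clearance) increases to 3.6× activity: 0.46 × 3.6 = 1.656.
Non-CYP routes (19%) are unchanged.
CL_new/CL_old = 0.063 + 1.656 + 0.19 = 1.909.
Systemic exposure ∝ 1/CL: fold-change = 1 / 1.909 = 0.524.

0.524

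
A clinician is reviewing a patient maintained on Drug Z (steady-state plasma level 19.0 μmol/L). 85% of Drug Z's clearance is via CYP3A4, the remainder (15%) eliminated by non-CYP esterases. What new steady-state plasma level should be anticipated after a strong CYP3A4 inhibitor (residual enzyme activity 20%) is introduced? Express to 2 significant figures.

CYP3A4: 0.85 × 0.2 = 0.17
Other: 0.15 (unchanged)
Relative clearance = 0.17 + 0.15 = 0.32.
With dosing unchanged, steady-state plasma level scales as 1/CL: 19.0 / 0.32 = 59 μmol/L.

59 μmol/L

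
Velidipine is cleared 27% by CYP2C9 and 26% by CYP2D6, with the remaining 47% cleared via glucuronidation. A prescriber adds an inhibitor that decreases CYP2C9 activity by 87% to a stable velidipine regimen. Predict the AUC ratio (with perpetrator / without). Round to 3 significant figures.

CYP2C9: 0.27 × 0.13 = 0.0351
CYP2D6: 0.26 (unchanged)
Other: 0.47 (unchanged)
New clearance relative to baseline: 0.0351 + 0.26 + 0.47 = 0.7651.
AUC is inversely proportional to clearance, so the fold-change is 1 / 0.7651 = 1.31.

1.31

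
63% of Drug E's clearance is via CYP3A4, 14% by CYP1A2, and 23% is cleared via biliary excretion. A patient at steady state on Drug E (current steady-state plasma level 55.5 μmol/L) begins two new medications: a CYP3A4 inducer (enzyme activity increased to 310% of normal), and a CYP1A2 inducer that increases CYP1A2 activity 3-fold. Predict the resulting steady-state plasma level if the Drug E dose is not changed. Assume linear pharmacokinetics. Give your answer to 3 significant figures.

The CYP3A4 pathway (63% of clearance) rises to 3.1× activity: 0.63 × 3.1 = 1.953.
The CYP1A2 pathway (14% of clearance) is boosted to 3× activity: 0.14 × 3 = 0.42.
Non-CYP routes (23%) are unchanged.
Relative clearance = 1.953 + 0.42 + 0.23 = 2.603.
Dividing the baseline by the relative clearance: 55.5 / 2.603 = 21.3 μmol/L.

21.3 μmol/L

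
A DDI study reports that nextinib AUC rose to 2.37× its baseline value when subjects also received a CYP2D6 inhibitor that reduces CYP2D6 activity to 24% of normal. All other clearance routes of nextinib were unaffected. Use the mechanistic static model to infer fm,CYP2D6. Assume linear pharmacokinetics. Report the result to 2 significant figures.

Write x for the fraction cleared via CYP2D6. The observed AUC change means clearance fell to 1/2.37 = 0.4219 of baseline.
Setting x·0.24 + (1 − x) = 0.4219 and solving: x = (0.4219 − 1)/(0.24 − 1) = 0.76.

0.76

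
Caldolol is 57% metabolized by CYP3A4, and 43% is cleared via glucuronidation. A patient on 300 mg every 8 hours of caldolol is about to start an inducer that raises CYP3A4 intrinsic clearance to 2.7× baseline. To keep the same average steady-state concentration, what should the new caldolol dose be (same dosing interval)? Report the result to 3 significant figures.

CYP3A4: 0.57 × 2.7 = 1.539
Other: 0.43 (unchanged)
New clearance relative to baseline: 1.539 + 0.43 = 1.969.
Exposure is unchanged when dose changes in proportion to clearance. New dose = 300 mg × 1.969 = 591 mg.

591 mg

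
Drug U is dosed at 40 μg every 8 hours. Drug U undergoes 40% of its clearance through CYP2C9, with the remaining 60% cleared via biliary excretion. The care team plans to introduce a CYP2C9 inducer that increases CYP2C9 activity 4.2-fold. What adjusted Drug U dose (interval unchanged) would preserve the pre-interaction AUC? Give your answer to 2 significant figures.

The CYP2C9 pathway (40% of clearance) rises to 4.2× activity: 0.4 × 4.2 = 1.68.
Non-CYP routes (60%) are unchanged.
New clearance relative to baseline: 1.68 + 0.6 = 2.28.
Css,avg = (dose rate)/CL, so holding Css fixed requires dose ∝ CL: 40 × 2.28 = 91 μg.

91 μg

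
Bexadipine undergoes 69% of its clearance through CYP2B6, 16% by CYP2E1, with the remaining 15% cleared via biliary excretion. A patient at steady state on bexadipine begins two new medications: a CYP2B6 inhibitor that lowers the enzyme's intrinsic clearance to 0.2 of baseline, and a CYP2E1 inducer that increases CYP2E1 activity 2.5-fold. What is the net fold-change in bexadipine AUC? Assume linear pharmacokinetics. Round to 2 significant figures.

1.5

The CYP2B6 pathway (69% of clearance) falls to 0.2× activity: 0.69 × 0.2 = 0.138.
The CYP2E1 pathway (16% of clearance) rises to 2.5× activity: 0.16 × 2.5 = 0.4.
Non-CYP routes (15%) are unchanged.
CL_new/CL_old = 0.138 + 0.4 + 0.15 = 0.688.
AUC ∝ 1/CL: fold-change = 1 / 0.688 = 1.5.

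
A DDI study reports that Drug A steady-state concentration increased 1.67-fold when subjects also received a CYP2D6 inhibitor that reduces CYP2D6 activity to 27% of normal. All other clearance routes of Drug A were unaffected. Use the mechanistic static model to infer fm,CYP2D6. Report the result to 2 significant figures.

CL'/CL = 1 / 1.67 = 0.5988
0.27·fm + (1 − fm) = 0.5988
fm = (0.5988 − 1) / (0.27 − 1) = 0.55

0.55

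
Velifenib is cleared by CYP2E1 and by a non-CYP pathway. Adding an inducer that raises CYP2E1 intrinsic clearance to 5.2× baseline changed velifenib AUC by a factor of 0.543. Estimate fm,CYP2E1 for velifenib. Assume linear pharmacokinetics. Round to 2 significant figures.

CL'/CL = 1 / 0.543 = 1.842
5.2·fm + (1 − fm) = 1.842
fm = (1.842 − 1) / (5.2 − 1) = 0.20

0.20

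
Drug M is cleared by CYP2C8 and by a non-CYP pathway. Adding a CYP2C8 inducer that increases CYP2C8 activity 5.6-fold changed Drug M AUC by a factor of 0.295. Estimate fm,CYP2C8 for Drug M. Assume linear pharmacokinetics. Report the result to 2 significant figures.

Let fm be the CYP2C8 fraction. New clearance relative to baseline = fm × 5.6 + (1 − fm).
AUC ratio = 1 / (new CL fraction), so new CL fraction = 1 / 0.295 = 3.39.
fm × 5.6 + 1 − fm = 3.39  ⇒  fm × (5.6 − 1) = 2.39  ⇒  fm = 0.52.

0.52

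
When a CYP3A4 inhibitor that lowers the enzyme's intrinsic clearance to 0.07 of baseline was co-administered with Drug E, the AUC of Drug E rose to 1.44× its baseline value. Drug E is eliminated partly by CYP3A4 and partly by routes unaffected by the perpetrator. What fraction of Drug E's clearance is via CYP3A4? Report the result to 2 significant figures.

0.33

Write x for the fraction cleared via CYP3A4. The observed AUC change means clearance fell to 1/1.44 = 0.6944 of baseline.
Only the CYP3A4 route changed, so 0.6944 = x·0.07 + (1 − x), giving x = 0.33.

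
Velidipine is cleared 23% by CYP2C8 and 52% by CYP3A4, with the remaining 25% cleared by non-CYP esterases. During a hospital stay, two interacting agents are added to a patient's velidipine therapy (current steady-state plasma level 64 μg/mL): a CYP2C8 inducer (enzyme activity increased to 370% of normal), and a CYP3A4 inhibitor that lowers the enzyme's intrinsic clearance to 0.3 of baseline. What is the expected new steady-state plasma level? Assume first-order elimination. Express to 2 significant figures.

The CYP2C8 pathway (23% of clearance) rises to 3.7× activity: 0.23 × 3.7 = 0.851.
The CYP3A4 pathway (52% of clearance) falls to 0.3× activity: 0.52 × 0.3 = 0.156.
Non-CYP routes (25%) are unchanged.
New clearance relative to baseline: 0.851 + 0.156 + 0.25 = 1.257.
New steady-state plasma level = 64 / 1.257 = 51 μg/mL (concentration scales inversely with clearance).

51 μg/mL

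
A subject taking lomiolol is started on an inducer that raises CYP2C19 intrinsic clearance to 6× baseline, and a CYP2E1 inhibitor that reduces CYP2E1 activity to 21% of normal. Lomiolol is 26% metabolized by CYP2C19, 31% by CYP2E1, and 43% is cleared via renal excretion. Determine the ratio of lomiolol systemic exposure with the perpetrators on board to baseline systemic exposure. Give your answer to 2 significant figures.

The CYP2C19 pathway (26% of clearance) increases to 6× activity: 0.26 × 6 = 1.56.
The CYP2E1 pathway (31% of clearance) is reduced to 0.21× activity: 0.31 × 0.21 = 0.0651.
Non-CYP routes (43%) are unchanged.
Relative clearance = 1.56 + 0.0651 + 0.43 = 2.0551.
Because systemic exposure varies inversely with clearance, the combined effect is 1 / 2.0551 = 0.49.

0.49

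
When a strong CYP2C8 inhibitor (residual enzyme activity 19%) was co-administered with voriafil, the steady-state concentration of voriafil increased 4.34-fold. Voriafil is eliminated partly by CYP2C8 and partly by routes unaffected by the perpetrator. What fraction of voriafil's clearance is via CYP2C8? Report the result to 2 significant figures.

0.95

CL'/CL = 1 / 4.34 = 0.2304
0.19·fm + (1 − fm) = 0.2304
fm = (0.2304 − 1) / (0.19 − 1) = 0.95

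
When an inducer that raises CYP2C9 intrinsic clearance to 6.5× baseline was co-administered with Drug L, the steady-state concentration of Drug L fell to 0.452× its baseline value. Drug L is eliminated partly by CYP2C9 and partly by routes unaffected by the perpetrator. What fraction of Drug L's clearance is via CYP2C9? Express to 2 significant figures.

0.22

Let x = fm,CYP2C9. Because steady-state concentration ∝ 1/CL, relative clearance rose to 1/0.452 = 2.212.
Setting x·6.5 + (1 − x) = 2.212 and solving: x = (2.212 − 1)/(6.5 − 1) = 0.22.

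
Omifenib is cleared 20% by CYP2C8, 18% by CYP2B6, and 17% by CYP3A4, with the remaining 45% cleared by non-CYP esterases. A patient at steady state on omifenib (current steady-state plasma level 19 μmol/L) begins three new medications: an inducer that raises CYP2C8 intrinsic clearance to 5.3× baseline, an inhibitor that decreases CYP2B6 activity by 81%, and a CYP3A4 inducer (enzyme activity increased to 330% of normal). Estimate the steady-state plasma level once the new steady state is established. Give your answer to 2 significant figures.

9.0 μmol/L

CYP2C8: 0.2 × 5.3 = 1.06
CYP2B6: 0.18 × 0.19 = 0.0342
CYP3A4: 0.17 × 3.3 = 0.561
Other: 0.45 (unchanged)
New clearance relative to baseline: 1.06 + 0.0342 + 0.561 + 0.45 = 2.1052.
Steady-state plasma level ∝ 1/CL: new value = 19 / 2.1052 = 9.0 μmol/L.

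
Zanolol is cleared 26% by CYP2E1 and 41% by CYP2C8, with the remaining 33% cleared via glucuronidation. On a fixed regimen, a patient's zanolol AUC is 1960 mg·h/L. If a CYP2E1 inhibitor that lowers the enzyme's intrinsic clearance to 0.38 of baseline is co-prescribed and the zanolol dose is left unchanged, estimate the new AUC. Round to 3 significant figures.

CYP2E1: 0.26 × 0.38 = 0.0988
CYP2C8: 0.41 (unchanged)
Other: 0.33 (unchanged)
Relative clearance = 0.0988 + 0.41 + 0.33 = 0.8388.
New AUC = baseline ÷ relative clearance = 1960 / 0.8388 = 2.34 × 10³ mg·h/L.

2.34 × 10³ mg·h/L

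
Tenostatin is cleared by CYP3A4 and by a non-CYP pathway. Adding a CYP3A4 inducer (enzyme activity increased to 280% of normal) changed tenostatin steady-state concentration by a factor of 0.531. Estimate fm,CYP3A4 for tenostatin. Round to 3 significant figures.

Write x for the fraction cleared via CYP3A4. The observed steady-state concentration change means clearance rose to 1/0.531 = 1.883 of baseline.
Setting x·2.8 + (1 − x) = 1.883 and solving: x = (1.883 − 1)/(2.8 − 1) = 0.491.

0.491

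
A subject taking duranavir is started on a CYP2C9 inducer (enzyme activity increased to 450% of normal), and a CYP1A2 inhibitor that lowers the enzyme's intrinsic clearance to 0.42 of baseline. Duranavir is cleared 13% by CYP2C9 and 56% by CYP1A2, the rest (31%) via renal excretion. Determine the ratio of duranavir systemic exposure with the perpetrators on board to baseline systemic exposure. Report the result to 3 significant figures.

0.885

CYP2C9: 0.13 × 4.5 = 0.585
CYP1A2: 0.56 × 0.42 = 0.2352
Other: 0.31 (unchanged)
New clearance relative to baseline: 0.585 + 0.2352 + 0.31 = 1.1302.
Systemic exposure ∝ 1/CL: fold-change = 1 / 1.1302 = 0.885.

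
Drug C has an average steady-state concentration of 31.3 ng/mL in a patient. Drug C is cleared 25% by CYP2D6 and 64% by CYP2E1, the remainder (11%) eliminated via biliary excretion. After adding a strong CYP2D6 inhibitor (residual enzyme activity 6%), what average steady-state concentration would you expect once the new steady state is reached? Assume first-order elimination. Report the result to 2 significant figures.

The CYP2D6 pathway (25% of clearance) falls to 0.06× activity: 0.25 × 0.06 = 0.015.
CYP2E1 (64%) and the residual 11% are unaffected.
Relative clearance = 0.015 + 0.64 + 0.11 = 0.765.
With dosing unchanged, average steady-state concentration scales as 1/CL: 31.3 / 0.765 = 41 ng/mL.

41 ng/mL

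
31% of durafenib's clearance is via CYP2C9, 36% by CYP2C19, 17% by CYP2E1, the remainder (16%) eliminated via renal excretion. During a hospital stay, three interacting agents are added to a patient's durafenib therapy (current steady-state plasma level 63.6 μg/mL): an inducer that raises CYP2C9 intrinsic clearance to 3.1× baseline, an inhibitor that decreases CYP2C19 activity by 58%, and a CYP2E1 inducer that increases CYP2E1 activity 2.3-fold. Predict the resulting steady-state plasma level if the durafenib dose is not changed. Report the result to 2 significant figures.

38 μg/mL

The CYP2C9 pathway (31% of clearance) increases to 3.1× activity: 0.31 × 3.1 = 0.961.
The CYP2C19 pathway (36% of clearance) drops to 0.42× activity: 0.36 × 0.42 = 0.1512.
The CYP2E1 pathway (17% of clearance) rises to 2.3× activity: 0.17 × 2.3 = 0.391.
Non-CYP routes (16%) are unchanged.
Relative clearance = 0.961 + 0.1512 + 0.391 + 0.16 = 1.6632.
Dividing the baseline by the relative clearance: 63.6 / 1.6632 = 38 μg/mL.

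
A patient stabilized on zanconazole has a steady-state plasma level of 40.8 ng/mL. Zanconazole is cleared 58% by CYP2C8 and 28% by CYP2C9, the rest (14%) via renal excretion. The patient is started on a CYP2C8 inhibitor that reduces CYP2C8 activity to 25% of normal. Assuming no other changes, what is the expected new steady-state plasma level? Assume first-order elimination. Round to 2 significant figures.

72 ng/mL

The CYP2C8 pathway (58% of clearance) drops to 0.25× activity: 0.58 × 0.25 = 0.145.
CYP2C9 (28%) and the residual 14% are unaffected.
CL_new/CL_old = 0.145 + 0.28 + 0.14 = 0.565.
With dosing unchanged, steady-state plasma level scales as 1/CL: 40.8 / 0.565 = 72 ng/mL.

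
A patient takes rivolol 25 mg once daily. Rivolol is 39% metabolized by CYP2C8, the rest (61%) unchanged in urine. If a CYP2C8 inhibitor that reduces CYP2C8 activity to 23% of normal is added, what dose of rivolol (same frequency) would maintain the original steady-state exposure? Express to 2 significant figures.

17 mg

CYP2C8: 0.39 × 0.23 = 0.0897
Other: 0.61 (unchanged)
New clearance relative to baseline: 0.0897 + 0.61 = 0.6997.
Exposure is unchanged when dose changes in proportion to clearance. New dose = 25 mg × 0.6997 = 17 mg.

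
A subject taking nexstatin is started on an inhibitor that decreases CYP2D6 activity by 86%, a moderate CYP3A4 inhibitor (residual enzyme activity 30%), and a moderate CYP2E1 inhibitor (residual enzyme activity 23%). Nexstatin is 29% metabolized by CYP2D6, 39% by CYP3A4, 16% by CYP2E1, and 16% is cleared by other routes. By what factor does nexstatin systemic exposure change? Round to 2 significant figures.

The CYP2D6 pathway (29% of clearance) is reduced to 0.14× activity: 0.29 × 0.14 = 0.0406.
The CYP3A4 pathway (39% of clearance) drops to 0.3× activity: 0.39 × 0.3 = 0.117.
The CYP2E1 pathway (16% of clearance) is reduced to 0.23× activity: 0.16 × 0.23 = 0.0368.
Non-CYP routes (16%) are unchanged.
New clearance relative to baseline: 0.0406 + 0.117 + 0.0368 + 0.16 = 0.3544.
Because systemic exposure varies inversely with clearance, the combined effect is 1 / 0.3544 = 2.8.

2.8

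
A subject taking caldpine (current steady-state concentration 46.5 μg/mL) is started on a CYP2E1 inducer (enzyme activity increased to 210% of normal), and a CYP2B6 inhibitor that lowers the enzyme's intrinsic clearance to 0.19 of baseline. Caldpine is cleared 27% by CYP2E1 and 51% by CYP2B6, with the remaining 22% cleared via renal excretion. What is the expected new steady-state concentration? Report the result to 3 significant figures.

The CYP2E1 pathway (27% of clearance) increases to 2.1× activity: 0.27 × 2.1 = 0.567.
The CYP2B6 pathway (51% of clearance) is reduced to 0.19× activity: 0.51 × 0.19 = 0.0969.
The remaining 22% of clearance is unaffected.
CL_new/CL_old = 0.567 + 0.0969 + 0.22 = 0.8839.
New steady-state concentration = 46.5 / 0.8839 = 52.6 μg/mL (concentration scales inversely with clearance).

52.6 μg/mL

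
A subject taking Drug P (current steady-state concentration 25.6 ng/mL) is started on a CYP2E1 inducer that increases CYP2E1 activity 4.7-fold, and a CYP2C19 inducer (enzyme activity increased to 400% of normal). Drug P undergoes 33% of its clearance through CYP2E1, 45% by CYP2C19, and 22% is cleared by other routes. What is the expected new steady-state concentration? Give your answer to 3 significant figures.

7.17 ng/mL

The CYP2E1 pathway (33% of clearance) increases to 4.7× activity: 0.33 × 4.7 = 1.551.
The CYP2C19 pathway (45% of clearance) increases to 4× activity: 0.45 × 4 = 1.8.
Non-CYP routes (22%) are unchanged.
New clearance relative to baseline: 1.551 + 1.8 + 0.22 = 3.571.
Dividing the baseline by the relative clearance: 25.6 / 3.571 = 7.17 ng/mL.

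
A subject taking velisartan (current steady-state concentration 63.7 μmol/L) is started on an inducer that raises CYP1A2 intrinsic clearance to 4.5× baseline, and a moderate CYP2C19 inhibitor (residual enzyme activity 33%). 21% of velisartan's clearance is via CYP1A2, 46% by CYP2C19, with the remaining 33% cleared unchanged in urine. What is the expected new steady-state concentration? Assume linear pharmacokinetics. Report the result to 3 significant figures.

CYP1A2: 0.21 × 4.5 = 0.945
CYP2C19: 0.46 × 0.33 = 0.1518
Other: 0.33 (unchanged)
New clearance relative to baseline: 0.945 + 0.1518 + 0.33 = 1.4268.
Dividing the baseline by the relative clearance: 63.7 / 1.4268 = 44.6 μmol/L.

44.6 μmol/L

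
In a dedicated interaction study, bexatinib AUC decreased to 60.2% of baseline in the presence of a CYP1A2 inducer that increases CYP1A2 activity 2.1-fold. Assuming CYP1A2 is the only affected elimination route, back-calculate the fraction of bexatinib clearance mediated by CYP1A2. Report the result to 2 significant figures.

0.60

Let fm be the CYP1A2 fraction. New clearance relative to baseline = fm × 2.1 + (1 − fm).
AUC ratio = 1 / (new CL fraction), so new CL fraction = 1 / 0.602 = 1.661.
fm × 2.1 + 1 − fm = 1.661  ⇒  fm × (2.1 − 1) = 0.6611  ⇒  fm = 0.60.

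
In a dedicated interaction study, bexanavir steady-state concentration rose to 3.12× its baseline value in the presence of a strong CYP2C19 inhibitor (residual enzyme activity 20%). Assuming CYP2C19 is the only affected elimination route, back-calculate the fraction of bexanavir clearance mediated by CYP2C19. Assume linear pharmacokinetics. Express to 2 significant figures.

0.85

Let x = fm,CYP2C19. Because steady-state concentration ∝ 1/CL, relative clearance fell to 1/3.12 = 0.3205.
Setting x·0.2 + (1 − x) = 0.3205 and solving: x = (0.3205 − 1)/(0.2 − 1) = 0.85.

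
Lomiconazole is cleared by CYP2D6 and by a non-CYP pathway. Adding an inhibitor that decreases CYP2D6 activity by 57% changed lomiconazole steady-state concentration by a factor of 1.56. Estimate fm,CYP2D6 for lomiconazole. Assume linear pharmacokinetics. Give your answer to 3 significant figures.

0.630

CL'/CL = 1 / 1.56 = 0.641
0.43·fm + (1 − fm) = 0.641
fm = (0.641 − 1) / (0.43 − 1) = 0.630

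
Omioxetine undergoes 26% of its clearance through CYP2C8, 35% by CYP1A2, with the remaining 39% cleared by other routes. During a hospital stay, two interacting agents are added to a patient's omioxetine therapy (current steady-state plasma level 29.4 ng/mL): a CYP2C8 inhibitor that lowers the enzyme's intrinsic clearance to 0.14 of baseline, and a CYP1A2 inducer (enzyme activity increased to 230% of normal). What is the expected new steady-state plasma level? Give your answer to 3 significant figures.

The CYP2C8 pathway (26% of clearance) is reduced to 0.14× activity: 0.26 × 0.14 = 0.0364.
The CYP1A2 pathway (35% of clearance) is boosted to 2.3× activity: 0.35 × 2.3 = 0.805.
Non-CYP routes (39%) are unchanged.
CL_new/CL_old = 0.0364 + 0.805 + 0.39 = 1.2314.
New steady-state plasma level = 29.4 / 1.2314 = 23.9 ng/mL (concentration scales inversely with clearance).

23.9 ng/mL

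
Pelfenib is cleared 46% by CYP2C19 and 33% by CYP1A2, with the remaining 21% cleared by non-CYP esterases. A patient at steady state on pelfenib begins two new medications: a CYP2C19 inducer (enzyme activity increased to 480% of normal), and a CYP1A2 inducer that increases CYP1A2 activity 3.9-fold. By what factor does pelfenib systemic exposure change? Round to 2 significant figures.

The CYP2C19 pathway (46% of clearance) increases to 4.8× activity: 0.46 × 4.8 = 2.208.
The CYP1A2 pathway (33% of clearance) is boosted to 3.9× activity: 0.33 × 3.9 = 1.287.
The remaining 21% of clearance is unaffected.
Relative clearance = 2.208 + 1.287 + 0.21 = 3.705.
Because systemic exposure varies inversely with clearance, the combined effect is 1 / 3.705 = 0.27.

0.27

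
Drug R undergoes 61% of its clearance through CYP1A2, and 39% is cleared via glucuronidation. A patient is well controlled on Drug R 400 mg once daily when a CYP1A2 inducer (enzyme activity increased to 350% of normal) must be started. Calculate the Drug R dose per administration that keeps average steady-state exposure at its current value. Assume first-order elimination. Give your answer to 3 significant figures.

The CYP1A2 pathway (61% of clearance) is boosted to 3.5× activity: 0.61 × 3.5 = 2.135.
Non-CYP routes (39%) are unchanged.
CL_new/CL_old = 2.135 + 0.39 = 2.525.
Css,avg = (dose rate)/CL, so holding Css fixed requires dose ∝ CL: 400 × 2.525 = 1.01 × 10³ mg.

1.01 × 10³ mg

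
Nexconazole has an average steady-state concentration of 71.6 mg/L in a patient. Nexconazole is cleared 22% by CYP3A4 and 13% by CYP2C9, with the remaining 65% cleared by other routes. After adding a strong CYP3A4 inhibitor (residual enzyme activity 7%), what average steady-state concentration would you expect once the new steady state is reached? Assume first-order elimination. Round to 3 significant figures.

90.0 mg/L

CYP3A4: 0.22 × 0.07 = 0.0154
CYP2C9: 0.13 (unchanged)
Other: 0.65 (unchanged)
CL_new/CL_old = 0.0154 + 0.13 + 0.65 = 0.7954.
New average steady-state concentration = baseline ÷ relative clearance = 71.6 / 0.7954 = 90.0 mg/L.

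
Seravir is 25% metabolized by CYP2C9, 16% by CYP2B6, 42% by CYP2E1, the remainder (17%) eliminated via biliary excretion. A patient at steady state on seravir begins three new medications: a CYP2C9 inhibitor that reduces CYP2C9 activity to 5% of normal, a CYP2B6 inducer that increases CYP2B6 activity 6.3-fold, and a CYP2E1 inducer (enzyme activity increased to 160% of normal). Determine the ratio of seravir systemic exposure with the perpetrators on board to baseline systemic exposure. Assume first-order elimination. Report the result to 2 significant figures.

0.54

The CYP2C9 pathway (25% of clearance) falls to 0.05× activity: 0.25 × 0.05 = 0.0125.
The CYP2B6 pathway (16% of clearance) increases to 6.3× activity: 0.16 × 6.3 = 1.008.
The CYP2E1 pathway (42% of clearance) rises to 1.6× activity: 0.42 × 1.6 = 0.672.
The remaining 17% of clearance is unaffected.
Relative clearance = 0.0125 + 1.008 + 0.672 + 0.17 = 1.8625.
Net systemic exposure ratio = 1 / 1.8625 = 0.54.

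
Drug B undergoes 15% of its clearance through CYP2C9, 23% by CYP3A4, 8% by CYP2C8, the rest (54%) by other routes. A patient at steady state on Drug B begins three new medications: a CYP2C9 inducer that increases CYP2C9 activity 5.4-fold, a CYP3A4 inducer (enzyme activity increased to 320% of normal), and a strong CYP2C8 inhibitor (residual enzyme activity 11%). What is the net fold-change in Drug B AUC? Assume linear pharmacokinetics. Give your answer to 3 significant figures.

0.477

The CYP2C9 pathway (15% of clearance) rises to 5.4× activity: 0.15 × 5.4 = 0.81.
The CYP3A4 pathway (23% of clearance) increases to 3.2× activity: 0.23 × 3.2 = 0.736.
The CYP2C8 pathway (8% of clearance) falls to 0.11× activity: 0.08 × 0.11 = 0.0088.
Non-CYP routes (54%) are unchanged.
New clearance relative to baseline: 0.81 + 0.736 + 0.0088 + 0.54 = 2.0948.
AUC ∝ 1/CL: fold-change = 1 / 2.0948 = 0.477.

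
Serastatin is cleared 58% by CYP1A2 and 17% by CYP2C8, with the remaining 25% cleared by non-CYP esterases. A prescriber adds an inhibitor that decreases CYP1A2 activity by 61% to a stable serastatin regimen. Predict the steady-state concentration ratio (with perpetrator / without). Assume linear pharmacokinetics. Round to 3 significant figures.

1.55

The CYP1A2 pathway (58% of clearance) falls to 0.39× activity: 0.58 × 0.39 = 0.2262.
CYP2C8 (17%) and the residual 25% are unaffected.
New clearance relative to baseline: 0.2262 + 0.17 + 0.25 = 0.6462.
Steady-state concentration is inversely proportional to clearance, so the fold-change is 1 / 0.6462 = 1.55.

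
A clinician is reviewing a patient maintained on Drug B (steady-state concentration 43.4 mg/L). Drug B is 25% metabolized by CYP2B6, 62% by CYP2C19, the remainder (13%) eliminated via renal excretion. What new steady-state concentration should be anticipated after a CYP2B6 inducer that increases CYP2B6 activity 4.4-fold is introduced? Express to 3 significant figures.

The CYP2B6 pathway (25% of clearance) increases to 4.4× activity: 0.25 × 4.4 = 1.1.
CYP2C19 (62%) and the residual 13% are unaffected.
CL_new/CL_old = 1.1 + 0.62 + 0.13 = 1.85.
New steady-state concentration = baseline ÷ relative clearance = 43.4 / 1.85 = 23.5 mg/L.

23.5 mg/L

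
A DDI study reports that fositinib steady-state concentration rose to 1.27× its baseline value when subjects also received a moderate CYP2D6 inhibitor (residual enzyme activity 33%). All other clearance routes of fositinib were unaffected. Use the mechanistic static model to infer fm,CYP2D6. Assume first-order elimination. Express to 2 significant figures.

0.32

Write x for the fraction cleared via CYP2D6. The observed steady-state concentration change means clearance fell to 1/1.27 = 0.7874 of baseline.
Only the CYP2D6 route changed, so 0.7874 = x·0.33 + (1 − x), giving x = 0.32.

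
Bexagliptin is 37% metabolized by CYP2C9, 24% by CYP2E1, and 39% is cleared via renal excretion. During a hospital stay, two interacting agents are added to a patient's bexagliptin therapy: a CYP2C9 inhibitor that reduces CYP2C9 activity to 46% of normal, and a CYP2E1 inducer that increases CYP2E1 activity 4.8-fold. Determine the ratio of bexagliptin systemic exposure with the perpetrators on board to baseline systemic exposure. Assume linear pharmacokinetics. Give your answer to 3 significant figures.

0.584

CYP2C9: 0.37 × 0.46 = 0.1702
CYP2E1: 0.24 × 4.8 = 1.152
Other: 0.39 (unchanged)
New clearance relative to baseline: 0.1702 + 1.152 + 0.39 = 1.7122.
Because systemic exposure varies inversely with clearance, the combined effect is 1 / 1.7122 = 0.584.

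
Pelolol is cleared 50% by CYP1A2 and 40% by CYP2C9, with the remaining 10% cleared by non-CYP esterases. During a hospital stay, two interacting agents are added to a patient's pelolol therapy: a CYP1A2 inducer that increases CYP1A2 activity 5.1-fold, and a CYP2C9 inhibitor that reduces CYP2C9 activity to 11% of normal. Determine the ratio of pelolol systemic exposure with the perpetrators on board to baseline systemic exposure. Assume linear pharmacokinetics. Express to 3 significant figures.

The CYP1A2 pathway (50% of clearance) rises to 5.1× activity: 0.5 × 5.1 = 2.55.
The CYP2C9 pathway (40% of clearance) drops to 0.11× activity: 0.4 × 0.11 = 0.044.
The remaining 10% of clearance is unaffected.
Relative clearance = 2.55 + 0.044 + 0.1 = 2.694.
Net systemic exposure ratio = 1 / 2.694 = 0.371.

0.371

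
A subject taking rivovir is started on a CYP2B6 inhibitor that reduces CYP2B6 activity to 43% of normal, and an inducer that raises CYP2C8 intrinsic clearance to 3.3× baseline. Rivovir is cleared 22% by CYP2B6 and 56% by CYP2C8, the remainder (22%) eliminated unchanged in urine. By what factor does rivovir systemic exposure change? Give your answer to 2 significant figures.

0.46

The CYP2B6 pathway (22% of clearance) is reduced to 0.43× activity: 0.22 × 0.43 = 0.0946.
The CYP2C8 pathway (56% of clearance) rises to 3.3× activity: 0.56 × 3.3 = 1.848.
Non-CYP routes (22%) are unchanged.
CL_new/CL_old = 0.0946 + 1.848 + 0.22 = 2.1626.
Systemic exposure ∝ 1/CL: fold-change = 1 / 2.1626 = 0.46.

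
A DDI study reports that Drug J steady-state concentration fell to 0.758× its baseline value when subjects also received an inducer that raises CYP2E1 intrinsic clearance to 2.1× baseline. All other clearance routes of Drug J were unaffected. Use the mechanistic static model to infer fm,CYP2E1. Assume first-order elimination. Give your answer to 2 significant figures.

0.29

CL'/CL = 1 / 0.758 = 1.319
2.1·fm + (1 − fm) = 1.319
fm = (1.319 − 1) / (2.1 − 1) = 0.29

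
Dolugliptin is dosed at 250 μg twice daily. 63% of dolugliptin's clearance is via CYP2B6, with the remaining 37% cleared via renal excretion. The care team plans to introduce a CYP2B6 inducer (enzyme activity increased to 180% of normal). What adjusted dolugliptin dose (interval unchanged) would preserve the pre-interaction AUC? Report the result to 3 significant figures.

376 μg

The CYP2B6 pathway (63% of clearance) rises to 1.8× activity: 0.63 × 1.8 = 1.134.
Non-CYP routes (37%) are unchanged.
New clearance relative to baseline: 1.134 + 0.37 = 1.504.
To maintain the same steady-state level, dose must scale with clearance: new dose = 250 × 1.504 = 376 μg.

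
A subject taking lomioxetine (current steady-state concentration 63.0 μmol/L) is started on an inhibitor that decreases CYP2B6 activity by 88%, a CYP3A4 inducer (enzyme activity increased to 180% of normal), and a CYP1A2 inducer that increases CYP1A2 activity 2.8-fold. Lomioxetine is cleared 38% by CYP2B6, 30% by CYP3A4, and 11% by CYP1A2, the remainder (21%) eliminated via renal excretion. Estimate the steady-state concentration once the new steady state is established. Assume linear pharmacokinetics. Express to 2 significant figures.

57 μmol/L

The CYP2B6 pathway (38% of clearance) falls to 0.12× activity: 0.38 × 0.12 = 0.0456.
The CYP3A4 pathway (30% of clearance) is boosted to 1.8× activity: 0.3 × 1.8 = 0.54.
The CYP1A2 pathway (11% of clearance) rises to 2.8× activity: 0.11 × 2.8 = 0.308.
Non-CYP routes (21%) are unchanged.
Relative clearance = 0.0456 + 0.54 + 0.308 + 0.21 = 1.1036.
Steady-state concentration ∝ 1/CL: new value = 63.0 / 1.1036 = 57 μmol/L.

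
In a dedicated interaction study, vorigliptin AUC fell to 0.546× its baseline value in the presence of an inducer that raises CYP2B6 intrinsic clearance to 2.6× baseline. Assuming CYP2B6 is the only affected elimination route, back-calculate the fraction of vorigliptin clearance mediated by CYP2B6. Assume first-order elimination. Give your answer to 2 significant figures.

Let fm be the CYP2B6 fraction. New clearance relative to baseline = fm × 2.6 + (1 − fm).
AUC ratio = 1 / (new CL fraction), so new CL fraction = 1 / 0.546 = 1.832.
fm × 2.6 + 1 − fm = 1.832  ⇒  fm × (2.6 − 1) = 0.8315  ⇒  fm = 0.52.

0.52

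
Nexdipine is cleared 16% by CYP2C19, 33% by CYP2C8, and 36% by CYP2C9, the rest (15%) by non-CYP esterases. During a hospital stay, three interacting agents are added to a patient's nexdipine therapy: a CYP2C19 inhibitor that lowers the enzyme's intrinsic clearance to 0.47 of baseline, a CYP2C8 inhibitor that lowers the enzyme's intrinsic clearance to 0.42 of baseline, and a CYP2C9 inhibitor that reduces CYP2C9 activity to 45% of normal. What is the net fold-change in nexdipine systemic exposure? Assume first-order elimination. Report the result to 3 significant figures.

1.90

CYP2C19: 0.16 × 0.47 = 0.0752
CYP2C8: 0.33 × 0.42 = 0.1386
CYP2C9: 0.36 × 0.45 = 0.162
Other: 0.15 (unchanged)
CL_new/CL_old = 0.0752 + 0.1386 + 0.162 + 0.15 = 0.5258.
Systemic exposure ∝ 1/CL: fold-change = 1 / 0.5258 = 1.90.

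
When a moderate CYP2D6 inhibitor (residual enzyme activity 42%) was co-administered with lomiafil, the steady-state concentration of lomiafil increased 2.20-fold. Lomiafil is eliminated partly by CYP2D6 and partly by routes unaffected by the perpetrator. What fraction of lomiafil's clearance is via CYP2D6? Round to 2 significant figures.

0.94

CL'/CL = 1 / 2.20 = 0.4545
0.42·fm + (1 − fm) = 0.4545
fm = (0.4545 − 1) / (0.42 − 1) = 0.94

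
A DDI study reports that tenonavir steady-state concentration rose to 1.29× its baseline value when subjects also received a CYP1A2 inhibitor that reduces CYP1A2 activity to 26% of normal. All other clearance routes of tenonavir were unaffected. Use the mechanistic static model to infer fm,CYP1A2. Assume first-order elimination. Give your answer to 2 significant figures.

0.30

CL'/CL = 1 / 1.29 = 0.7752
0.26·fm + (1 − fm) = 0.7752
fm = (0.7752 − 1) / (0.26 − 1) = 0.30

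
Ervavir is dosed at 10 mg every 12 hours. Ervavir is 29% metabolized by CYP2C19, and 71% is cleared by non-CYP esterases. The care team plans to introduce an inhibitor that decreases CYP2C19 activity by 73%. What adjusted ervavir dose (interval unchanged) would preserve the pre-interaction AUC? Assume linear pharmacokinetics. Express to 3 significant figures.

7.88 mg

The CYP2C19 pathway (29% of clearance) falls to 0.27× activity: 0.29 × 0.27 = 0.0783.
The remaining 71% of clearance is unaffected.
Relative clearance = 0.0783 + 0.71 = 0.7883.
Css,avg = (dose rate)/CL, so holding Css fixed requires dose ∝ CL: 10 × 0.7883 = 7.88 mg.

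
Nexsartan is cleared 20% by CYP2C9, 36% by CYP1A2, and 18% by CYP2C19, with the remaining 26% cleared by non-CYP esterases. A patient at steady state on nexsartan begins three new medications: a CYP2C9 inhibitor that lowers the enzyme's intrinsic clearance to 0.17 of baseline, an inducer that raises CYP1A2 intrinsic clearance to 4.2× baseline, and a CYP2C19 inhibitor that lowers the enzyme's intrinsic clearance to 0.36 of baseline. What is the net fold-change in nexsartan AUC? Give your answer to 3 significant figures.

0.535

CYP2C9: 0.2 × 0.17 = 0.034
CYP1A2: 0.36 × 4.2 = 1.512
CYP2C19: 0.18 × 0.36 = 0.0648
Other: 0.26 (unchanged)
Relative clearance = 0.034 + 1.512 + 0.0648 + 0.26 = 1.8708.
AUC ∝ 1/CL: fold-change = 1 / 1.8708 = 0.535.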